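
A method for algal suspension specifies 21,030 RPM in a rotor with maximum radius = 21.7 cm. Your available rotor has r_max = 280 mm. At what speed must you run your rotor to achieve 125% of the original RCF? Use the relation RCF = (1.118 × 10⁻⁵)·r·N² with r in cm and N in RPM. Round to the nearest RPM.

RCF = 1.118 × 10⁻⁵ × r × N²
RCF_original = 1.118 × 10⁻⁵ × 21.7 × (21030)² = 1.118 × 10⁻⁵ × 21.7 × 442,260,900 ≈ 107,295.1 × g
Target RCF = 1.25 × 107,295.1 ≈ 134,118.9 × g
Your rotor: r = 280 mm = 28.0 cm
134,118.9 = 1.118 × 10⁻⁵ × 28 × N²
N² = 134,118.9 / (31.304 × 10⁻⁵) = 428,440,135
N ≈ √428,440,135 ≈ 20,698.8

20699 RPM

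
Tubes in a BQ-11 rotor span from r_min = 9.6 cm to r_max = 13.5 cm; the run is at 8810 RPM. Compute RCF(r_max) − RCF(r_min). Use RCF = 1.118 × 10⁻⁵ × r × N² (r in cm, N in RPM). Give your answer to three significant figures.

3380 × g

RCF_max = 1.118 × 10⁻⁵ × 13.5 × (8810)² = 1.118 × 10⁻⁵ × 13.5 × 77,616,100 ≈ 11,714.6 × g
RCF_min = 1.118 × 10⁻⁵ × 9.6 × (8810)² = 1.118 × 10⁻⁵ × 9.6 × 77,616,100 ≈ 8,330.4 × g
ΔRCF = 11,714.6 − 8,330.4 = 3,384.2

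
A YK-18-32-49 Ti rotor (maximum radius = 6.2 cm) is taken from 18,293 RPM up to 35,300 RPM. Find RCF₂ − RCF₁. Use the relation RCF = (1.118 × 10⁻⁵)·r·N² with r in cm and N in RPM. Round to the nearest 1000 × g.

RCF₁ = 1.118 × 10⁻⁵ × 6.2 × (18293)² = 1.118 × 10⁻⁵ × 6.2 × 334,633,849 ≈ 23,195.5 × g
RCF₂ = 1.118 × 10⁻⁵ × 6.2 × (35300)² = 1.118 × 10⁻⁵ × 6.2 × 1,246,090,000 ≈ 86,374 × g
Increase = 86,374 − 23,195.5 = 63,178.5

63000 x g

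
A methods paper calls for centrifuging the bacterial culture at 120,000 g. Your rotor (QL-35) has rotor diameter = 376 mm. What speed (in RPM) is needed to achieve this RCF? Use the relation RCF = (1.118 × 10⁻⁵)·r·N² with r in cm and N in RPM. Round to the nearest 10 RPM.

r = 376 mm / 2 = 188 mm = 18.8 cm
RCF = 1.118 × 10⁻⁵ × r × N²
120,000 = 1.118 × 10⁻⁵ × 18.8 × N²
N² = 120,000 / (21.0184 × 10⁻⁵) = 570,928,329
N ≈ √570,928,329 ≈ 23,894.1

23890 RPM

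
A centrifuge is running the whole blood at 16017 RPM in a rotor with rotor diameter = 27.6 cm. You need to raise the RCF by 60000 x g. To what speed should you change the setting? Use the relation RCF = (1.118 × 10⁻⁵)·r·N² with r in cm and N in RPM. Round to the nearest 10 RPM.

r = 27.6 / 2 = 13.8 cm
Current RCF = 1.118 × 10⁻⁵ × 13.8 × (16017)² = 1.118 × 10⁻⁵ × 13.8 × 256,544,289 ≈ 39,580.7 × g
Target RCF = 39,580.7 + 60,000 = 99,580.7 × g
N² = 99,580.7 / (15.4284 × 10⁻⁵) = 645,437,634
N ≈ √645,437,634 ≈ 25,405.5

≈ 25410 RPM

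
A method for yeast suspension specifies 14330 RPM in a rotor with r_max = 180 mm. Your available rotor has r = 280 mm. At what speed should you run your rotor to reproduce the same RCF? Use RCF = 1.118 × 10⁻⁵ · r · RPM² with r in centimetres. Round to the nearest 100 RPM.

Original rotor: r = 180 mm = 18.0 cm
RCF_original = 1.118 × 10⁻⁵ × 18 × (14330)² = 1.118 × 10⁻⁵ × 18 × 205,348,900 ≈ 41,324.4 × g
Your rotor: r = 280 mm = 28.0 cm
41,324.4 = 1.118 × 10⁻⁵ × 28 × N²
N² = 41,324.4 / (31.304 × 10⁻⁵) = 132,009,967
N ≈ √132,009,967 ≈ 11,489.6

≈ 11500 RPM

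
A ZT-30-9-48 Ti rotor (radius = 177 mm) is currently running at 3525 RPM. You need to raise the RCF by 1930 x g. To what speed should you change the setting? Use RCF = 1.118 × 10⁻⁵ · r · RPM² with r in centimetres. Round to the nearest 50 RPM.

r = 177 mm = 17.7 cm
Current RCF = 1.118 × 10⁻⁵ × 17.7 × (3525)² = 1.118 × 10⁻⁵ × 17.7 × 12,425,625 ≈ 2,458.9 × g
Target RCF = 2,458.9 + 1,930 = 4,388.9 × g
N² = 4,388.9 / (19.7886 × 10⁻⁵) = 22,178,931
N ≈ √22,178,931 ≈ 4,709.5

≈ 4700 RPM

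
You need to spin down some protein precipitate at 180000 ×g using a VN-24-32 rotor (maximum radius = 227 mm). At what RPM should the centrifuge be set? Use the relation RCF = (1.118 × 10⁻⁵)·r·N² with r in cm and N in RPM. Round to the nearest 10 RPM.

r = 227 mm = 22.7 cm
180,000 = 1.118 × 10⁻⁵ × 22.7 × N²
N² = 180,000 / (25.3786 × 10⁻⁵) = 709,258,982
N ≈ √709,258,982 ≈ 26,631.9

N ≈ 26630 RPM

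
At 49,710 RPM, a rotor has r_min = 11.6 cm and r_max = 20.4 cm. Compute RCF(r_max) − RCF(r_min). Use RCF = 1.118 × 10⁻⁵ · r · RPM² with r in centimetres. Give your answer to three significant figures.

≈ 243000 g

ΔRCF = 1.118 × 10⁻⁵ × (r_max − r_min) × N² = 1.118 × 10⁻⁵ × 8.8 × 2,471,084,100 ≈ 243,115.1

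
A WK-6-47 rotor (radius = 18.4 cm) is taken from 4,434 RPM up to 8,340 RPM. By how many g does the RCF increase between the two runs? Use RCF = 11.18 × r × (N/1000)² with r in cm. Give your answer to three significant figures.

10300 g

RCF₁ = 11.18 × 18.4 × (4.434)² = 11.18 × 18.4 × 19.660356 ≈ 4,044.4 × g
RCF₂ = 11.18 × 18.4 × (8.34)² = 11.18 × 18.4 × 69.5556 ≈ 14,308.4 × g
Increase = 14,308.4 − 4,044.4 = 10,264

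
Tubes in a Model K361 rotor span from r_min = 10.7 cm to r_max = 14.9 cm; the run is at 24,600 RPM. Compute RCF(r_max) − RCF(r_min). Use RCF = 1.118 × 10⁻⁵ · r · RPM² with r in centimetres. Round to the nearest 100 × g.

28400 ×g

ΔRCF = 1.118 × 10⁻⁵ × (r_max − r_min) × N² = 1.118 × 10⁻⁵ × 4.2 × 605,160,000 ≈ 28,415.9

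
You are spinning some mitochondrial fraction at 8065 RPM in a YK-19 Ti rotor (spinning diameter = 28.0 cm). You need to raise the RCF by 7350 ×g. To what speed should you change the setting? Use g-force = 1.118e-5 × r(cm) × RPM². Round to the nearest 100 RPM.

≈ 10600 RPM

r = 28.0 / 2 = 14 cm
Current RCF = 1.118 × 10⁻⁵ × 14 × (8065)² = 1.118 × 10⁻⁵ × 14 × 65,044,225 ≈ 10,180.7 × g
Target RCF = 10,180.7 + 7,350 = 17,530.7 × g
N² = 17,530.7 / (15.652 × 10⁻⁵) = 112,002,939
N ≈ √112,002,939 ≈ 10,583.1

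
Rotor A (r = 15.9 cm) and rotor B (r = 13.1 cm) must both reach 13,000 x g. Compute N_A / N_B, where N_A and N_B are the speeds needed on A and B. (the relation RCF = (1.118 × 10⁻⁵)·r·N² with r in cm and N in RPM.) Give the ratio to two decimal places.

0.91

At fixed RCF, N ∝ 1/√r, so N_A/N_B = √(r_B/r_A) = √(13.1/15.9) = √0.823899 = 0.9077.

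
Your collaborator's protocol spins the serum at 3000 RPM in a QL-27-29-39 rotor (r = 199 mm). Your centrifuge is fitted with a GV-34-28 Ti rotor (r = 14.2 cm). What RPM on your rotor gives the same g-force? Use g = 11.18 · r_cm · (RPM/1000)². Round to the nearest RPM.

Original rotor: r = 199 mm = 19.9 cm
RCF_original = 11.18 × 19.9 × (3)² = 11.18 × 19.9 × 9 ≈ 2,002.3 × g
2,002.3 = 11.18 × 14.2 × (N/1000)²
(N/1000)² = 2,002.3 / 158.756 = 12.61244
N = 1000 × √12.61244 ≈ 3,551.4

≈ 3551 RPM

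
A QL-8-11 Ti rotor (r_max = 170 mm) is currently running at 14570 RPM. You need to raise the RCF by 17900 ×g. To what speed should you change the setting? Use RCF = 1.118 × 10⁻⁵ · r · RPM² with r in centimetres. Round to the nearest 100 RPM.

N₂ ≈ 17500 RPM

r = 170 mm = 17.0 cm
Current RCF = 1.118 × 10⁻⁵ × 17 × (14570)² = 1.118 × 10⁻⁵ × 17 × 212,284,900 ≈ 40,346.9 × g
Target RCF = 40,346.9 + 17,900 = 58,246.9 × g
N² = 58,246.9 / (19.006 × 10⁻⁵) = 306,465,853
N ≈ √306,465,853 ≈ 17,506.2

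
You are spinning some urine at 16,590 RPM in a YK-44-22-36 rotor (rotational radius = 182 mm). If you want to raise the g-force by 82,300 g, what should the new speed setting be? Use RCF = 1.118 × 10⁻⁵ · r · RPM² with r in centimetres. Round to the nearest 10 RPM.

r = 182 mm = 18.2 cm
Current RCF = 1.118 × 10⁻⁵ × 18.2 × (16590)² = 1.118 × 10⁻⁵ × 18.2 × 275,228,100 ≈ 56,002.3 × g
Target RCF = 56,002.3 + 82,300 = 138,302.3 × g
N² = 138,302.3 / (20.3476 × 10⁻⁵) = 679,698,343
N ≈ √679,698,343 ≈ 26,071.0

≈ 26070 RPM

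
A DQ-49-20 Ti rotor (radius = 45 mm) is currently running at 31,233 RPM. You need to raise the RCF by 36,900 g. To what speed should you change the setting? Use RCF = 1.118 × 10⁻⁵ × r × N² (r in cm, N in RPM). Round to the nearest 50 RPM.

r = 45 mm = 4.5 cm
Current RCF = 1.118 × 10⁻⁵ × 4.5 × (31233)² = 1.118 × 10⁻⁵ × 4.5 × 975,500,289 ≈ 49,077.4 × g
Target RCF = 49,077.4 + 36,900 = 85,977.4 × g
N² = 85,977.4 / (5.031 × 10⁻⁵) = 1,708,952,495
N ≈ √1,708,952,495 ≈ 41,339.5

41350 RPM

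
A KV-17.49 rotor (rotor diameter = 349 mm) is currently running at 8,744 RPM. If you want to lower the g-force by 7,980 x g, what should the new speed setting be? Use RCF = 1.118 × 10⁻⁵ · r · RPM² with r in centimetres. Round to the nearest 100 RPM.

r = 349 mm / 2 = 174.5 mm = 17.45 cm
Current RCF = 1.118 × 10⁻⁵ × 17.45 × (8744)² = 1.118 × 10⁻⁵ × 17.45 × 76,457,536 ≈ 14,916.2 × g
Target RCF = 14,916.2 − 7,980 = 6,936.2 × g
N² = 6,936.2 / (19.5091 × 10⁻⁵) = 35,553,665
N ≈ √35,553,665 ≈ 5,962.7

N₂ ≈ 6000 RPM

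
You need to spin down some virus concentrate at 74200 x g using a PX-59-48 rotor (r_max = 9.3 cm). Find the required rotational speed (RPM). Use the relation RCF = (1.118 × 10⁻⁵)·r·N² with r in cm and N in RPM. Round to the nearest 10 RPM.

RCF = 1.118 × 10⁻⁵ × r × N²
74,200 = 1.118 × 10⁻⁵ × 9.3 × N²
N² = 74,200 / (10.3974 × 10⁻⁵) = 713,639,948
N ≈ √713,639,948 ≈ 26,714.0

N ≈ 26710 RPM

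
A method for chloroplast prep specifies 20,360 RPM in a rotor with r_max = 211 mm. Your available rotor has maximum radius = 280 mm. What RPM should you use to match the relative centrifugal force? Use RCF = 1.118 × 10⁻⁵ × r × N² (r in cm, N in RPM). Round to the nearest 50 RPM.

17650 RPM

Original rotor: r = 211 mm = 21.1 cm
RCF_original = 1.118 × 10⁻⁵ × 21.1 × (20360)² = 1.118 × 10⁻⁵ × 21.1 × 414,529,600 ≈ 97,786.7 × g
Your rotor: r = 280 mm = 28.0 cm
97,786.7 = 1.118 × 10⁻⁵ × 28 × N²
N² = 97,786.7 / (31.304 × 10⁻⁵) = 312,377,651
N ≈ √312,377,651 ≈ 17,674.2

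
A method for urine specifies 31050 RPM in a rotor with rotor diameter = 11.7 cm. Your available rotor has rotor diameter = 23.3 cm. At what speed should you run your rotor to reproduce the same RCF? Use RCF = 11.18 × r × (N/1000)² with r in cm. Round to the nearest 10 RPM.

≈ 22000 RPM

Original rotor: r = 11.7 / 2 = 5.85 cm
RCF = 11.18 × r × (N/1000)²
RCF_original = 11.18 × 5.85 × (31.05)² = 11.18 × 5.85 × 964.1025 ≈ 63,055.2 × g
Your rotor: r = 23.3 / 2 = 11.65 cm
63,055.2 = 11.18 × 11.65 × (N/1000)²
(N/1000)² = 63,055.2 / 130.247 = 484.1202
N = 1000 × √484.1202 ≈ 22,002.7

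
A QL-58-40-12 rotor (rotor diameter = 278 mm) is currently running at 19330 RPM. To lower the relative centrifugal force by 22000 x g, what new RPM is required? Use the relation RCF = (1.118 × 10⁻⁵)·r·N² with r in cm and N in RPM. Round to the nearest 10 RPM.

r = 278 mm / 2 = 139 mm = 13.9 cm
Current RCF = 1.118 × 10⁻⁵ × 13.9 × (19330)² = 1.118 × 10⁻⁵ × 13.9 × 373,648,900 ≈ 58,065.8 × g
Target RCF = 58,065.8 − 22,000 = 36,065.8 × g
N² = 36,065.8 / (15.5402 × 10⁻⁵) = 232,080,668
N ≈ √232,080,668 ≈ 15,234.2

N₂ ≈ 15230 RPM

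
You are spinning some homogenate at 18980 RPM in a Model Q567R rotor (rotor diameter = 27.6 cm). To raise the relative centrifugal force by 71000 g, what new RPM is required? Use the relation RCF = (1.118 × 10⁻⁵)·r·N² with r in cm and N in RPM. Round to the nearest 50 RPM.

r = 27.6 / 2 = 13.8 cm
Current RCF = 1.118 × 10⁻⁵ × 13.8 × (18980)² = 1.118 × 10⁻⁵ × 13.8 × 360,240,400 ≈ 55,579.3 × g
Target RCF = 55,579.3 + 71,000 = 126,579.3 × g
N² = 126,579.3 / (15.4284 × 10⁻⁵) = 820,430,505
N ≈ √820,430,505 ≈ 28,643.2

N₂ ≈ 28650 RPM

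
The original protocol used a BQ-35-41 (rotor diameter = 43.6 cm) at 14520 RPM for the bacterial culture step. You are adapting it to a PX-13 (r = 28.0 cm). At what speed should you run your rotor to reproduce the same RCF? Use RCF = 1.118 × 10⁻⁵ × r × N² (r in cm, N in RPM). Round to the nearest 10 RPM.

Original rotor: r = 43.6 / 2 = 21.8 cm
RCF_original = 1.118 × 10⁻⁵ × 21.8 × (14520)² = 1.118 × 10⁻⁵ × 21.8 × 210,830,400 ≈ 51,384.4 × g
51,384.4 = 1.118 × 10⁻⁵ × 28 × N²
N² = 51,384.4 / (31.304 × 10⁻⁵) = 164,146,435
N ≈ √164,146,435 ≈ 12,812.0

12810 RPM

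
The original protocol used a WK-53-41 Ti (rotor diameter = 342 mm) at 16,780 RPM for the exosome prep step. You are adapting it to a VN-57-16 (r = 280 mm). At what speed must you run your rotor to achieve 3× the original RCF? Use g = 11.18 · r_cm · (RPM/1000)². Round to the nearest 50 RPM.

Original rotor: r = 342 mm / 2 = 171 mm = 17.1 cm
RCF = 11.18 × r × (N/1000)²
RCF_original = 11.18 × 17.1 × (16.78)² = 11.18 × 17.1 × 281.5684 ≈ 53,829.7 × g
Target RCF = 3 × 53,829.7 ≈ 161,489.1 × g
Your rotor: r = 280 mm = 28.0 cm
161,489.1 = 11.18 × 28 × (N/1000)²
(N/1000)² = 161,489.1 / 313.04 = 515.8737
N = 1000 × √515.8737 ≈ 22,712.9

≈ 22700 RPM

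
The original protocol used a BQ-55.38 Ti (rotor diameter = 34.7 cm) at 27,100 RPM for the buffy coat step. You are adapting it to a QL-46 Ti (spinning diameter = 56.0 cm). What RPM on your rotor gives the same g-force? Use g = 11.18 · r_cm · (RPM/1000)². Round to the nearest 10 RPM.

≈ 21330 RPM

Original rotor: r = 34.7 / 2 = 17.35 cm
RCF = 11.18 × r × (N/1000)²
RCF_original = 11.18 × 17.35 × (27.1)² = 11.18 × 17.35 × 734.41 ≈ 142,455.7 × g
Your rotor: r = 56.0 / 2 = 28 cm
142,455.7 = 11.18 × 28 × (N/1000)²
(N/1000)² = 142,455.7 / 313.04 = 455.0719
N = 1000 × √455.0719 ≈ 21,332.4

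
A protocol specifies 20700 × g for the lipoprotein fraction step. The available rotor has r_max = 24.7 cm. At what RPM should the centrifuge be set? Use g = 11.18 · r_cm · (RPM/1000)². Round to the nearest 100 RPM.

8700 RPM

RCF = 11.18 × r × (N/1000)²
20,700 = 11.18 × 24.7 × (N/1000)²
(N/1000)² = 20,700 / 276.146 = 74.96035
N = 1000 × √74.96035 ≈ 8,658.0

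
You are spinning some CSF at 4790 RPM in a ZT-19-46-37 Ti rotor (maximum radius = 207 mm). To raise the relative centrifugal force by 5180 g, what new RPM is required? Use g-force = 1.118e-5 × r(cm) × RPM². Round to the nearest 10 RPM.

6730 RPM

r = 207 mm = 20.7 cm
Current RCF = 1.118 × 10⁻⁵ × 20.7 × (4790)² = 1.118 × 10⁻⁵ × 20.7 × 22,944,100 ≈ 5,309.9 × g
Target RCF = 5,309.9 + 5,180 = 10,489.9 × g
N² = 10,489.9 / (23.1426 × 10⁻⁵) = 45,327,232
N ≈ √45,327,232 ≈ 6,732.6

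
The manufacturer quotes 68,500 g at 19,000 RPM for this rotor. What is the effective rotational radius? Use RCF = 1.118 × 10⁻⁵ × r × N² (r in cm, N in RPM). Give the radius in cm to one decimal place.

≈ 17.0 cm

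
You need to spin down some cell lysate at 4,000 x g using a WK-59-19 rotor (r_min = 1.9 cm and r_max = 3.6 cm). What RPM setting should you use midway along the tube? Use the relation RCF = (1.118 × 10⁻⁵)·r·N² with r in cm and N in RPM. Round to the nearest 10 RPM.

≈ 11410 RPM

r_avg = (1.9 + 3.6) / 2 = 2.75 cm
4,000 = 1.118 × 10⁻⁵ × 2.75 × N²
N² = 4,000 / (3.0745 × 10⁻⁵) = 130,102,456
N ≈ √130,102,456 ≈ 11,406.2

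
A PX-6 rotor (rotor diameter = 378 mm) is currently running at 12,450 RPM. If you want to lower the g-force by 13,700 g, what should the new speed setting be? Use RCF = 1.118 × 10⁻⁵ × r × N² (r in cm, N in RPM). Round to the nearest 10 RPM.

r = 378 mm / 2 = 189 mm = 18.9 cm
Current RCF = 1.118 × 10⁻⁵ × 18.9 × (12450)² = 1.118 × 10⁻⁵ × 18.9 × 155,002,500 ≈ 32,752.3 × g
Target RCF = 32,752.3 − 13,700 = 19,052.3 × g
N² = 19,052.3 / (21.1302 × 10⁻⁵) = 90,166,208
N ≈ √90,166,208 ≈ 9,495.6

9500 RPM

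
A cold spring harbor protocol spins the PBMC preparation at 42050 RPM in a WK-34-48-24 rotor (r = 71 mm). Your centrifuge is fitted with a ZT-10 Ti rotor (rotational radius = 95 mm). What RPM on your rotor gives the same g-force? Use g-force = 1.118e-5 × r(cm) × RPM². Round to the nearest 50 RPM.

≈ 36350 RPM

Original rotor: r = 71 mm = 7.1 cm
RCF_original = 1.118 × 10⁻⁵ × 7.1 × (42050)² = 1.118 × 10⁻⁵ × 7.1 × 1,768,202,500 ≈ 140,356.4 × g
Your rotor: r = 95 mm = 9.5 cm
140,356.4 = 1.118 × 10⁻⁵ × 9.5 × N²
N² = 140,356.4 / (10.621 × 10⁻⁵) = 1,321,498,917
N ≈ √1,321,498,917 ≈ 36,352.4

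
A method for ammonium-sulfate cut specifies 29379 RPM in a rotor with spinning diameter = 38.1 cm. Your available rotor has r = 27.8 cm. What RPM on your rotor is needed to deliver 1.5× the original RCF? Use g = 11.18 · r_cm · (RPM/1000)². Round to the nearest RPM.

Original rotor: r = 38.1 / 2 = 19.05 cm
RCF_original = 11.18 × 19.05 × (29.379)² = 11.18 × 19.05 × 863.125641 ≈ 183,827.6 × g
Target RCF = 1.5 × 183,827.6 ≈ 275,741.4 × g
275,741.4 = 11.18 × 27.8 × (N/1000)²
(N/1000)² = 275,741.4 / 310.804 = 887.1874
N = 1000 × √887.1874 ≈ 29,785.7

≈ 29786 RPM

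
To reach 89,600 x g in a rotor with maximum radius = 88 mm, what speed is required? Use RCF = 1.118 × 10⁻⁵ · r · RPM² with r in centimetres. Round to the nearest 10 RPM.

≈ 30180 RPM

r = 88 mm = 8.8 cm
RCF = 1.118 × 10⁻⁵ × r × N²
89,600 = 1.118 × 10⁻⁵ × 8.8 × N²
N² = 89,600 / (9.8384 × 10⁻⁵) = 910,717,190
N ≈ √910,717,190 ≈ 30,178.1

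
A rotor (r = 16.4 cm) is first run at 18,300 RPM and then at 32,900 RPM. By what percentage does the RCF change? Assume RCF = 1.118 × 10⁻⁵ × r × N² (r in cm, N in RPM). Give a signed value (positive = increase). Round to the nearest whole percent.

RCF ∝ N², so the ratio is (32900/18300)² = (1.797814)² = 3.2321.
Change = 3.2321 − 1 = +2.2321 → +223.2%.

+223%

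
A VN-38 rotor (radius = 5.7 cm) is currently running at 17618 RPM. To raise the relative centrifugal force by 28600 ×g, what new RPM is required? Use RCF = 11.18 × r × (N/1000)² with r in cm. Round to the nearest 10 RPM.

Current RCF = 11.18 × 5.7 × (17.618)² = 11.18 × 5.7 × 310.393924 ≈ 19,780.2 × g
Target RCF = 19,780.2 + 28,600 = 48,380.2 × g
(N/1000)² = 48,380.2 / 63.726 = 759.1909
N = 1000 × √759.1909 ≈ 27,553.4

≈ 27550 RPM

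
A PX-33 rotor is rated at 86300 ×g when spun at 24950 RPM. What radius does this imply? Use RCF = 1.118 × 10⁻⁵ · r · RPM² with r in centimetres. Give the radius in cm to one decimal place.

RCF = 1.118 × 10⁻⁵ × r × N²
86300 = 1.118 × 10⁻⁵ × r × (24950)²
r = 86300 / (1.118 × 10⁻⁵ × 622,502,500) = 86300 / 6959.578 ≈ 12.400 cm

r ≈ 12.4 cm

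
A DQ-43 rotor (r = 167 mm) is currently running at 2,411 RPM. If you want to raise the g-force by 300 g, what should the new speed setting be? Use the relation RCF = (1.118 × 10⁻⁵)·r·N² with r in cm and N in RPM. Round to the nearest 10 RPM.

r = 167 mm = 16.7 cm
Current RCF = 1.118 × 10⁻⁵ × 16.7 × (2411)² = 1.118 × 10⁻⁵ × 16.7 × 5,812,921 ≈ 1,085.3 × g
Target RCF = 1,085.3 + 300 = 1,385.3 × g
N² = 1,385.3 / (18.6706 × 10⁻⁵) = 7,419,687
N ≈ √7,419,687 ≈ 2,723.9

N₂ ≈ 2720 RPM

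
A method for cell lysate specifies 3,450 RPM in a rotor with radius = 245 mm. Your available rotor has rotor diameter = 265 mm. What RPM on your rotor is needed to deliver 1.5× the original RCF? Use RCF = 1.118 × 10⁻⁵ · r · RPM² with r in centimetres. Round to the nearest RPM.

Original rotor: r = 245 mm = 24.5 cm
RCF = 1.118 × 10⁻⁵ × r × N²
RCF_original = 1.118 × 10⁻⁵ × 24.5 × (3450)² = 1.118 × 10⁻⁵ × 24.5 × 11,902,500 ≈ 3,260.2 × g
Target RCF = 1.5 × 3,260.2 ≈ 4,890.3 × g
Your rotor: r = 265 mm / 2 = 132.5 mm = 13.25 cm
4,890.3 = 1.118 × 10⁻⁵ × 13.25 × N²
N² = 4,890.3 / (14.8135 × 10⁻⁵) = 33,012,455
N ≈ √33,012,455 ≈ 5,745.6

5746 RPM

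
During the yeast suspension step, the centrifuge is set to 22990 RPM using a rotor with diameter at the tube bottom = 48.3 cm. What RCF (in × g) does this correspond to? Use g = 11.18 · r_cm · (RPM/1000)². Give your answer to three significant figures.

≈ 143000 × g

r = 48.3 / 2 = 24.15 cm
RCF = 11.18 × 24.15 × (22.99)² = 11.18 × 24.15 × 528.5401 ≈ 142,704.2 × g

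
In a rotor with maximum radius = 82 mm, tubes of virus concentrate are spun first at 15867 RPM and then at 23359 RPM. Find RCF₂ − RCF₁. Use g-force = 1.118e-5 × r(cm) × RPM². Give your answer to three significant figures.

≈ 26900 g

r = 82 mm = 8.2 cm
RCF₁ = 1.118 × 10⁻⁵ × 8.2 × (15867)² = 1.118 × 10⁻⁵ × 8.2 × 251,761,689 ≈ 23,080.5 × g
RCF₂ = 1.118 × 10⁻⁵ × 8.2 × (23359)² = 1.118 × 10⁻⁵ × 8.2 × 545,642,881 ≈ 50,022.4 × g
Increase = 50,022.4 − 23,080.5 = 26,941.9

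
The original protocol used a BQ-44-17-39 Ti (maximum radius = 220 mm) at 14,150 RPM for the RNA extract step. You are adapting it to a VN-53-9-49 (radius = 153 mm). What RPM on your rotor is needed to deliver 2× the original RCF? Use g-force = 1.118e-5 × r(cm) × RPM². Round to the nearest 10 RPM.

24000 RPM

Original rotor: r = 220 mm = 22.0 cm
RCF_original = 1.118 × 10⁻⁵ × 22 × (14150)² = 1.118 × 10⁻⁵ × 22 × 200,222,500 ≈ 49,246.7 × g
Target RCF = 2 × 49,246.7 ≈ 98,493.4 × g
Your rotor: r = 153 mm = 15.3 cm
98,493.4 = 1.118 × 10⁻⁵ × 15.3 × N²
N² = 98,493.4 / (17.1054 × 10⁻⁵) = 575,802,963
N ≈ √575,802,963 ≈ 23,995.9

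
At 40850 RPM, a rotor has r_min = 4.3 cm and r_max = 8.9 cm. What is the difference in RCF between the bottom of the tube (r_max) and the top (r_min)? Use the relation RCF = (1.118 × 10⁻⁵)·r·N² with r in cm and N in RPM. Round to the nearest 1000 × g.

RCF_max = 1.118 × 10⁻⁵ × 8.9 × (40850)² = 1.118 × 10⁻⁵ × 8.9 × 1,668,722,500 ≈ 166,041.2 × g
RCF_min = 1.118 × 10⁻⁵ × 4.3 × (40850)² = 1.118 × 10⁻⁵ × 4.3 × 1,668,722,500 ≈ 80,222.2 × g
ΔRCF = 166,041.2 − 80,222.2 = 85,819

≈ 86000 ×g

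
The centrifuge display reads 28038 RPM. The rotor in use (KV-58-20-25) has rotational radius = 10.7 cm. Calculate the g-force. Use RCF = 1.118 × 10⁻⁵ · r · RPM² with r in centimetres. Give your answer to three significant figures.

RCF = 1.118 × 10⁻⁵ × 10.7 × (28038)² = 1.118 × 10⁻⁵ × 10.7 × 786,129,444 ≈ 94,041.5 × g

≈ 94000 x g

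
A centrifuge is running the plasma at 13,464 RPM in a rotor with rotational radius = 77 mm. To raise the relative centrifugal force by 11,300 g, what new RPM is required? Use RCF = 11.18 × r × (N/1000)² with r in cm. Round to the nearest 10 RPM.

r = 77 mm = 7.7 cm
Current RCF = 11.18 × 7.7 × (13.464)² = 11.18 × 7.7 × 181.279296 ≈ 15,605.6 × g
Target RCF = 15,605.6 + 11,300 = 26,905.6 × g
(N/1000)² = 26,905.6 / 86.086 = 312.5433
N = 1000 × √312.5433 ≈ 17,678.9

≈ 17680 RPM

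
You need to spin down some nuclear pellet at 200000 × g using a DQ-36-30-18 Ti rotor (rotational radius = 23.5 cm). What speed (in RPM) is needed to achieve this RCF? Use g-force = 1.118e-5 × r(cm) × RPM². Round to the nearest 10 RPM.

200,000 = 1.118 × 10⁻⁵ × 23.5 × N²
N² = 200,000 / (26.273 × 10⁻⁵) = 761,237,773
N ≈ √761,237,773 ≈ 27,590.5

N ≈ 27590 RPM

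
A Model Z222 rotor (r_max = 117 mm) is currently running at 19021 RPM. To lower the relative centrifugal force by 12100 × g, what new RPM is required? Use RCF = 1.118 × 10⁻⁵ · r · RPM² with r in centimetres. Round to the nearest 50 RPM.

r = 117 mm = 11.7 cm
Current RCF = 1.118 × 10⁻⁵ × 11.7 × (19021)² = 1.118 × 10⁻⁵ × 11.7 × 361,798,441 ≈ 47,325.4 × g
Target RCF = 47,325.4 − 12,100 = 35,225.4 × g
N² = 35,225.4 / (13.0806 × 10⁻⁵) = 269,294,986
N ≈ √269,294,986 ≈ 16,410.2

N₂ ≈ 16400 RPM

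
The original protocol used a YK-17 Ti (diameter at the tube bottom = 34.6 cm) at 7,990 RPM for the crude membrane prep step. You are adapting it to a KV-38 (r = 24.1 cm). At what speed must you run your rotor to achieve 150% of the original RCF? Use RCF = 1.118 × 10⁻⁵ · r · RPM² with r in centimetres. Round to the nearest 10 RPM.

8290 RPM

Original rotor: r = 34.6 / 2 = 17.3 cm
RCF = 1.118 × 10⁻⁵ × r × N²
RCF_original = 1.118 × 10⁻⁵ × 17.3 × (7990)² = 1.118 × 10⁻⁵ × 17.3 × 63,840,100 ≈ 12,347.6 × g
Target RCF = 1.5 × 12,347.6 ≈ 18,521.4 × g
18,521.4 = 1.118 × 10⁻⁵ × 24.1 × N²
N² = 18,521.4 / (26.9438 × 10⁻⁵) = 68,740,861
N ≈ √68,740,861 ≈ 8,291.0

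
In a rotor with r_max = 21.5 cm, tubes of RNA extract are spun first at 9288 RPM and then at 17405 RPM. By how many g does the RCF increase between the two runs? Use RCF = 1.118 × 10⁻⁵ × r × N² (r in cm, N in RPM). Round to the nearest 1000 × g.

52000 g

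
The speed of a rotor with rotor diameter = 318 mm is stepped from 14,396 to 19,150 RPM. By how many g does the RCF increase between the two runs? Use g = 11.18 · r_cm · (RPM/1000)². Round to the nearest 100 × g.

r = 318 mm / 2 = 159 mm = 15.9 cm
RCF₁ = 11.18 × 15.9 × (14.396)² = 11.18 × 15.9 × 207.244816 ≈ 36,840.3 × g
RCF₂ = 11.18 × 15.9 × (19.15)² = 11.18 × 15.9 × 366.7225 ≈ 65,189.3 × g
Increase = 65,189.3 − 36,840.3 = 28,349

28300 g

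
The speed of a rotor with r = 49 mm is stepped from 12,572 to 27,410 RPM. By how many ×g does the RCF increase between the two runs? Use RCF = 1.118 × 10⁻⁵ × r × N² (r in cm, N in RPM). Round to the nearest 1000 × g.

r = 49 mm = 4.9 cm
RCF₁ = 1.118 × 10⁻⁵ × 4.9 × (12572)² = 1.118 × 10⁻⁵ × 4.9 × 158,055,184 ≈ 8,658.6 × g
RCF₂ = 1.118 × 10⁻⁵ × 4.9 × (27410)² = 1.118 × 10⁻⁵ × 4.9 × 751,308,100 ≈ 41,158.2 × g
Increase = 41,158.2 − 8,658.6 = 32,499.6

32000 ×g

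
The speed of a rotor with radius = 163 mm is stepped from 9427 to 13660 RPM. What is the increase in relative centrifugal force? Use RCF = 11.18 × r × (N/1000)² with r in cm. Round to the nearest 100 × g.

r = 163 mm = 16.3 cm
RCF₁ = 11.18 × 16.3 × (9.427)² = 11.18 × 16.3 × 88.868329 ≈ 16,194.8 × g
RCF₂ = 11.18 × 16.3 × (13.66)² = 11.18 × 16.3 × 186.5956 ≈ 34,004.1 × g
Increase = 34,004.1 − 16,194.8 = 17,809.3

17800 ×g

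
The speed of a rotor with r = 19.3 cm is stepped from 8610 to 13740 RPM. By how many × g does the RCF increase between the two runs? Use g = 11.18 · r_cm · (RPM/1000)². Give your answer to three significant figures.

RCF₁ = 11.18 × 19.3 × (8.61)² = 11.18 × 19.3 × 74.1321 ≈ 15,995.8 × g
RCF₂ = 11.18 × 19.3 × (13.74)² = 11.18 × 19.3 × 188.7876 ≈ 40,735.5 × g
Increase = 40,735.5 − 15,995.8 = 24,739.7

24700 × g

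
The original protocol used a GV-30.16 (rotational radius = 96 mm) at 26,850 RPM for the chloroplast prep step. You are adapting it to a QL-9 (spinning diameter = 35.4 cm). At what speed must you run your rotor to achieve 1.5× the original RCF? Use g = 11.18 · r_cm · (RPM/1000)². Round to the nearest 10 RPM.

Original rotor: r = 96 mm = 9.6 cm
RCF = 11.18 × r × (N/1000)²
RCF_original = 11.18 × 9.6 × (26.85)² = 11.18 × 9.6 × 720.9225 ≈ 77,375.2 × g
Target RCF = 1.5 × 77,375.2 ≈ 116,062.8 × g
Your rotor: r = 35.4 / 2 = 17.7 cm
116,062.8 = 11.18 × 17.7 × (N/1000)²
(N/1000)² = 116,062.8 / 197.886 = 586.5134
N = 1000 × √586.5134 ≈ 24,218.0

24220 RPM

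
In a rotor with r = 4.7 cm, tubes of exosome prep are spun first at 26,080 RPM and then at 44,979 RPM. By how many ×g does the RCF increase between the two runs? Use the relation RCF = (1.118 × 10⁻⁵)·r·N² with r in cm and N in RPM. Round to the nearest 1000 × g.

71000 ×g

RCF₁ = 1.118 × 10⁻⁵ × 4.7 × (26080)² = 1.118 × 10⁻⁵ × 4.7 × 680,166,400 ≈ 35,740 × g
RCF₂ = 1.118 × 10⁻⁵ × 4.7 × (44979)² = 1.118 × 10⁻⁵ × 4.7 × 2,023,110,441 ≈ 106,306.4 × g
Increase = 106,306.4 − 35,740 = 70,566.4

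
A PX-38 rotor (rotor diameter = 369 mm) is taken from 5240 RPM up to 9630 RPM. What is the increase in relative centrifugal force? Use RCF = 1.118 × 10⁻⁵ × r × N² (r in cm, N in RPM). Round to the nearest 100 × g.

≈ 13500 × g

r = 369 mm / 2 = 184.5 mm = 18.45 cm
RCF₁ = 1.118 × 10⁻⁵ × 18.45 × (5240)² = 1.118 × 10⁻⁵ × 18.45 × 27,457,600 ≈ 5,663.7 × g
RCF₂ = 1.118 × 10⁻⁵ × 18.45 × (9630)² = 1.118 × 10⁻⁵ × 18.45 × 92,736,900 ≈ 19,128.9 × g
Increase = 19,128.9 − 5,663.7 = 13,465.2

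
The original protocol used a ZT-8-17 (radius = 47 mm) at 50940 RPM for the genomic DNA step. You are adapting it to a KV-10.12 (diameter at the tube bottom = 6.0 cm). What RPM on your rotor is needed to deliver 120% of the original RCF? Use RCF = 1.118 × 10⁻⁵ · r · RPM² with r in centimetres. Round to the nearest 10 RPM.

Original rotor: r = 47 mm = 4.7 cm
RCF_original = 1.118 × 10⁻⁵ × 4.7 × (50940)² = 1.118 × 10⁻⁵ × 4.7 × 2,594,883,600 ≈ 136,350.8 × g
Target RCF = 1.2 × 136,350.8 ≈ 163,621 × g
Your rotor: r = 6.0 / 2 = 3 cm
163,621 = 1.118 × 10⁻⁵ × 3 × N²
N² = 163,621 / (3.354 × 10⁻⁵) = 4,878,384,019
N ≈ √4,878,384,019 ≈ 69,845.4

≈ 69850 RPM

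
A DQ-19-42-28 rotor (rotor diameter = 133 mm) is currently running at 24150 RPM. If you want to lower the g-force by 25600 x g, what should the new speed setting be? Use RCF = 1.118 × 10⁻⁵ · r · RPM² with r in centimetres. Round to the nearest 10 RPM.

≈ 15460 RPM

r = 133 mm / 2 = 66.5 mm = 6.65 cm
Current RCF = 1.118 × 10⁻⁵ × 6.65 × (24150)² = 1.118 × 10⁻⁵ × 6.65 × 583,222,500 ≈ 43,360.8 × g
Target RCF = 43,360.8 − 25,600 = 17,760.8 × g
N² = 17,760.8 / (7.4347 × 10⁻⁵) = 238,890,608
N ≈ √238,890,608 ≈ 15,456.1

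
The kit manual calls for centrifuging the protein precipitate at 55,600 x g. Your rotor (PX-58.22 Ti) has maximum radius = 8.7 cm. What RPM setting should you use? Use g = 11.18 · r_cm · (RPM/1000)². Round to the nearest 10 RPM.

55,600 = 11.18 × 8.7 × (N/1000)²
(N/1000)² = 55,600 / 97.266 = 571.6283
N = 1000 × √571.6283 ≈ 23,908.7

23910 RPM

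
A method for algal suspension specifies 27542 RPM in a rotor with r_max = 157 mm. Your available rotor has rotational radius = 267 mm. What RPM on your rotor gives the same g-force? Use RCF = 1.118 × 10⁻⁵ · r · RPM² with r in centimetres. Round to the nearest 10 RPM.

21120 RPM

Original rotor: r = 157 mm = 15.7 cm
RCF_original = 1.118 × 10⁻⁵ × 15.7 × (27542)² = 1.118 × 10⁻⁵ × 15.7 × 758,561,764 ≈ 133,147.3 × g
Your rotor: r = 267 mm = 26.7 cm
133,147.3 = 1.118 × 10⁻⁵ × 26.7 × N²
N² = 133,147.3 / (29.8506 × 10⁻⁵) = 446,045,641
N ≈ √446,045,641 ≈ 21,119.8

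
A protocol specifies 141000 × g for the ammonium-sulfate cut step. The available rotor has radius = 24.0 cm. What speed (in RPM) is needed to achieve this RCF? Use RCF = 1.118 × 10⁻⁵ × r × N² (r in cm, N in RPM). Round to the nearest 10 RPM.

22920 RPM

RCF = 1.118 × 10⁻⁵ × r × N²
141,000 = 1.118 × 10⁻⁵ × 24 × N²
N² = 141,000 / (26.832 × 10⁻⁵) = 525,491,950
N ≈ √525,491,950 ≈ 22,923.6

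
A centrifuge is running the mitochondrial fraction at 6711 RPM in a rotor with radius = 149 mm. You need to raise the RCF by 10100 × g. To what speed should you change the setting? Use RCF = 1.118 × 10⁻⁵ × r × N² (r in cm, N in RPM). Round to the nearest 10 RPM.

≈ 10280 RPM

r = 149 mm = 14.9 cm
Current RCF = 1.118 × 10⁻⁵ × 14.9 × (6711)² = 1.118 × 10⁻⁵ × 14.9 × 45,037,521 ≈ 7,502.4 × g
Target RCF = 7,502.4 + 10,100 = 17,602.4 × g
N² = 17,602.4 / (16.6582 × 10⁻⁵) = 105,668,079
N ≈ √105,668,079 ≈ 10,279.5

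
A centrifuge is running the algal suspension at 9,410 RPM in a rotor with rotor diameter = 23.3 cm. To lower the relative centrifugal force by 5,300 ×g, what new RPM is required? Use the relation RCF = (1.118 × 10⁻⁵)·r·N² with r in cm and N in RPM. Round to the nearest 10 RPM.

N₂ ≈ 6920 RPM

r = 23.3 / 2 = 11.65 cm
Current RCF = 1.118 × 10⁻⁵ × 11.65 × (9410)² = 1.118 × 10⁻⁵ × 11.65 × 88,548,100 ≈ 11,533.1 × g
Target RCF = 11,533.1 − 5,300 = 6,233.1 × g
N² = 6,233.1 / (13.0247 × 10⁻⁵) = 47,855,997
N ≈ √47,855,997 ≈ 6,917.8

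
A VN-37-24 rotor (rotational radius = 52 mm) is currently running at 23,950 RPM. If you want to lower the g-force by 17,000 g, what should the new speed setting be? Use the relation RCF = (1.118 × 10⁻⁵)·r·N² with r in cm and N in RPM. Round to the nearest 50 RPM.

r = 52 mm = 5.2 cm
Current RCF = 1.118 × 10⁻⁵ × 5.2 × (23950)² = 1.118 × 10⁻⁵ × 5.2 × 573,602,500 ≈ 33,347 × g
Target RCF = 33,347 − 17,000 = 16,347 × g
N² = 16,347 / (5.8136 × 10⁻⁵) = 281,185,496
N ≈ √281,185,496 ≈ 16,768.6

≈ 16750 RPM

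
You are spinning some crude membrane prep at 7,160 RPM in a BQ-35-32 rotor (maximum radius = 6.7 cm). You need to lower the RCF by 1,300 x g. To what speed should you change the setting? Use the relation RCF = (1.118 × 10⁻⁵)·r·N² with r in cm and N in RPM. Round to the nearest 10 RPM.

N₂ ≈ 5820 RPM

Current RCF = 1.118 × 10⁻⁵ × 6.7 × (7160)² = 1.118 × 10⁻⁵ × 6.7 × 51,265,600 ≈ 3,840.1 × g
Target RCF = 3,840.1 − 1,300 = 2,540.1 × g
N² = 2,540.1 / (7.4906 × 10⁻⁵) = 33,910,501
N ≈ √33,910,501 ≈ 5,823.3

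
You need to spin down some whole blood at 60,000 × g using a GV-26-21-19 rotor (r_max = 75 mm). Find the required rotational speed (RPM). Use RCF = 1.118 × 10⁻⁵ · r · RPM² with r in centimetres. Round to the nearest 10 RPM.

r = 75 mm = 7.5 cm
60,000 = 1.118 × 10⁻⁵ × 7.5 × N²
N² = 60,000 / (8.385 × 10⁻⁵) = 715,563,506
N ≈ √715,563,506 ≈ 26,750.0

≈ 26750 RPM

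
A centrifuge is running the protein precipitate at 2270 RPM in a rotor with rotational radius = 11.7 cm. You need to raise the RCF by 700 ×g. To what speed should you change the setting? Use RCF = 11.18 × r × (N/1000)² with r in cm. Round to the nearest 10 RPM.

Current RCF = 11.18 × 11.7 × (2.27)² = 11.18 × 11.7 × 5.1529 ≈ 674 × g
Target RCF = 674 + 700 = 1,374 × g
(N/1000)² = 1,374 / 130.806 = 10.50411
N = 1000 × √10.50411 ≈ 3,241.0

≈ 3240 RPM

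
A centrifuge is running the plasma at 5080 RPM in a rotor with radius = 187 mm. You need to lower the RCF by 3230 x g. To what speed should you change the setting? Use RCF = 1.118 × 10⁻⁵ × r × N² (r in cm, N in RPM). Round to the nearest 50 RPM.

3200 RPM

r = 187 mm = 18.7 cm
Current RCF = 1.118 × 10⁻⁵ × 18.7 × (5080)² = 1.118 × 10⁻⁵ × 18.7 × 25,806,400 ≈ 5,395.2 × g
Target RCF = 5,395.2 − 3,230 = 2,165.2 × g
N² = 2,165.2 / (20.9066 × 10⁻⁵) = 10,356,538
N ≈ √10,356,538 ≈ 3,218.2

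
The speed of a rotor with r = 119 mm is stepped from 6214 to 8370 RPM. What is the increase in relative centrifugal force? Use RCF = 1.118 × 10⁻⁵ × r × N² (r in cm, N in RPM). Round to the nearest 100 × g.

r = 119 mm = 11.9 cm
RCF₁ = 1.118 × 10⁻⁵ × 11.9 × (6214)² = 1.118 × 10⁻⁵ × 11.9 × 38,613,796 ≈ 5,137.3 × g
RCF₂ = 1.118 × 10⁻⁵ × 11.9 × (8370)² = 1.118 × 10⁻⁵ × 11.9 × 70,056,900 ≈ 9,320.5 × g
Increase = 9,320.5 − 5,137.3 = 4,183.2

≈ 4200 x g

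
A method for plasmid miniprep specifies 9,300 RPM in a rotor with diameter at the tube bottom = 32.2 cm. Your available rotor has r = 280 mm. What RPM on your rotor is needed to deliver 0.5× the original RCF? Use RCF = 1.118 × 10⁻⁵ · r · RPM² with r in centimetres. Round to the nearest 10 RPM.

Original rotor: r = 32.2 / 2 = 16.1 cm
RCF_original = 1.118 × 10⁻⁵ × 16.1 × (9300)² = 1.118 × 10⁻⁵ × 16.1 × 86,490,000 ≈ 15,568 × g
Target RCF = 0.5 × 15,568 ≈ 7,784 × g
Your rotor: r = 280 mm = 28.0 cm
7,784 = 1.118 × 10⁻⁵ × 28 × N²
N² = 7,784 / (31.304 × 10⁻⁵) = 24,865,832
N ≈ √24,865,832 ≈ 4,986.6

≈ 4990 RPM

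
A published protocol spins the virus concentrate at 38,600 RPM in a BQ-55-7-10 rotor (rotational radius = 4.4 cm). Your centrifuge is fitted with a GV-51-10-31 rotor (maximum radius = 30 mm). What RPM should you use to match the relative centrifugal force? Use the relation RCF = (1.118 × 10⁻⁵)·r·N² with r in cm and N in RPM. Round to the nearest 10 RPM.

46750 RPM

RCF_original = 1.118 × 10⁻⁵ × 4.4 × (38600)² = 1.118 × 10⁻⁵ × 4.4 × 1,489,960,000 ≈ 73,294.1 × g
Your rotor: r = 30 mm = 3.0 cm
73,294.1 = 1.118 × 10⁻⁵ × 3 × N²
N² = 73,294.1 / (3.354 × 10⁻⁵) = 2,185,274,299
N ≈ √2,185,274,299 ≈ 46,746.9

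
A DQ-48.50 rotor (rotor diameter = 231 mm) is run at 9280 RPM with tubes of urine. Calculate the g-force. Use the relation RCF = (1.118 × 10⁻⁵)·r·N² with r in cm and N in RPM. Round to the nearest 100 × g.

11100 × g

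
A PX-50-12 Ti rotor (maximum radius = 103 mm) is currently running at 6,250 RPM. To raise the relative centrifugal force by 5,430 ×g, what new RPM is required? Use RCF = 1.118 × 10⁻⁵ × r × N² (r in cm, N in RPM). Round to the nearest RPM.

N₂ ≈ 9285 RPM

r = 103 mm = 10.3 cm
Current RCF = 1.118 × 10⁻⁵ × 10.3 × (6250)² = 1.118 × 10⁻⁵ × 10.3 × 39,062,500 ≈ 4,498.2 × g
Target RCF = 4,498.2 + 5,430 = 9,928.2 × g
N² = 9,928.2 / (11.5154 × 10⁻⁵) = 86,216,718
N ≈ √86,216,718 ≈ 9,285.3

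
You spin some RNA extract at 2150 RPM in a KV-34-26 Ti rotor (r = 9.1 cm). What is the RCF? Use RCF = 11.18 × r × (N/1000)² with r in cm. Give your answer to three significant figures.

RCF = 11.18 × r × (N/1000)²
RCF = 11.18 × 9.1 × (2.15)² = 11.18 × 9.1 × 4.6225 ≈ 470.3 × g

RCF ≈ 470 ×g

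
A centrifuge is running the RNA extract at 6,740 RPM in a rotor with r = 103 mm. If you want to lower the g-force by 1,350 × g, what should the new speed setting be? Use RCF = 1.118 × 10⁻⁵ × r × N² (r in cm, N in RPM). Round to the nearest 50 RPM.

5800 RPM

r = 103 mm = 10.3 cm
Current RCF = 1.118 × 10⁻⁵ × 10.3 × (6740)² = 1.118 × 10⁻⁵ × 10.3 × 45,427,600 ≈ 5,231.2 × g
Target RCF = 5,231.2 − 1,350 = 3,881.2 × g
N² = 3,881.2 / (11.5154 × 10⁻⁵) = 33,704,431
N ≈ √33,704,431 ≈ 5,805.6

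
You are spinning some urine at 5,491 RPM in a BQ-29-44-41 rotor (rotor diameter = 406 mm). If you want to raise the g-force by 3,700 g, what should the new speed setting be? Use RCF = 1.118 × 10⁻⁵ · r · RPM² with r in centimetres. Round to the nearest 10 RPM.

r = 406 mm / 2 = 203 mm = 20.3 cm
Current RCF = 1.118 × 10⁻⁵ × 20.3 × (5491)² = 1.118 × 10⁻⁵ × 20.3 × 30,151,081 ≈ 6,842.9 × g
Target RCF = 6,842.9 + 3,700 = 10,542.9 × g
N² = 10,542.9 / (22.6954 × 10⁻⁵) = 46,453,907
N ≈ √46,453,907 ≈ 6,815.7

N₂ ≈ 6820 RPM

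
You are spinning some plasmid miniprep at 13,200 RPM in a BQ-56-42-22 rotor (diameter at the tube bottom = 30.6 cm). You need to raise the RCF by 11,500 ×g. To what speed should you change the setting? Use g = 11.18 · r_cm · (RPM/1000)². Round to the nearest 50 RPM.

r = 30.6 / 2 = 15.3 cm
Current RCF = 11.18 × 15.3 × (13.2)² = 11.18 × 15.3 × 174.24 ≈ 29,804.4 × g
Target RCF = 29,804.4 + 11,500 = 41,304.4 × g
(N/1000)² = 41,304.4 / 171.054 = 241.4699
N = 1000 × √241.4699 ≈ 15,539.3

≈ 15550 RPM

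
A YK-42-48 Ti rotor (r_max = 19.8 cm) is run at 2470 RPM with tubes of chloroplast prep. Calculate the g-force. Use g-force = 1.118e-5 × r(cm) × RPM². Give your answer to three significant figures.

1350 g

RCF = 1.118 × 10⁻⁵ × 19.8 × (2470)² = 1.118 × 10⁻⁵ × 19.8 × 6,100,900 ≈ 1,350.5 × g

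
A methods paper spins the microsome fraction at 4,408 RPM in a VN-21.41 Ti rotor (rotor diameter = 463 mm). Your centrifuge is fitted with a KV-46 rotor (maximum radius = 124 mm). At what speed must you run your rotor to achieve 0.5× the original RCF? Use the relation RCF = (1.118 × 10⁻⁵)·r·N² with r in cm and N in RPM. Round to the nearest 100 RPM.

Original rotor: r = 463 mm / 2 = 231.5 mm = 23.15 cm
RCF_original = 1.118 × 10⁻⁵ × 23.15 × (4408)² = 1.118 × 10⁻⁵ × 23.15 × 19,430,464 ≈ 5,028.9 × g
Target RCF = 0.5 × 5,028.9 ≈ 2,514.4 × g
Your rotor: r = 124 mm = 12.4 cm
2,514.4 = 1.118 × 10⁻⁵ × 12.4 × N²
N² = 2,514.4 / (13.8632 × 10⁻⁵) = 18,137,227
N ≈ √18,137,227 ≈ 4,258.8

4300 RPM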